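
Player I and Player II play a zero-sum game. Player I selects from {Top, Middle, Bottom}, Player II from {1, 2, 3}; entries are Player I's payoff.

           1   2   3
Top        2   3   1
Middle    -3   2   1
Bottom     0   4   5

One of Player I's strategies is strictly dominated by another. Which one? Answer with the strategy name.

Bottom gives a strictly higher payoff than Middle against every column: 0 > -3, 4 > 2, 5 > 1.
So Middle is strictly dominated and Player I never plays it.

Middle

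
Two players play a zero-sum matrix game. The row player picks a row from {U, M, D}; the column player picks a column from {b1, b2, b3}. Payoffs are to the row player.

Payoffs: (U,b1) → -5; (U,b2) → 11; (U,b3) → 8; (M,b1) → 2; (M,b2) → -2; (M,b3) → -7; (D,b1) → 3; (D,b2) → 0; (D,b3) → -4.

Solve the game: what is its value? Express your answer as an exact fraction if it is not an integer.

Row minima: U → -5, M → -7, D → -4; maximin = -4.
Column maxima: b1 → 3, b2 → 11, b3 → 8; minimax = 3.
-4 ≠ 3, so there is no saddle point; optimal play is mixed.
M is strictly dominated by D, so the row player never plays it.
b2 is strictly dominated by b3 (it gives the row player strictly more in every row), so the column player never plays it.
On the remaining 2×2 (U, D vs b1, b3):
Let the row player play U with probability p. Expected payoff against b1: (-5)p + 3(1−p) = −8p + 3; against b3: 8p + (-4)(1−p) = 12p − 4.
Setting these equal: −8p + 3 = 12p − 4 ⇒ −20p = -7 ⇒ p = 7/20, and the value is (-8)·(7/20) + 3 = 1/5.
For the column player: with q = P(b1), equating U's and D's payoffs gives −13q + 8 = 7q − 4 ⇒ q = 3/5.

1/5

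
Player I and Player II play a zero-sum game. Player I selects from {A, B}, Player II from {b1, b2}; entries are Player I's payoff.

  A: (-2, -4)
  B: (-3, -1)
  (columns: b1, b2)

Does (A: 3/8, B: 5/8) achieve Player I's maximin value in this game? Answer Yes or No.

Against b1 this mix gives (3/8)·(-2) + (5/8)·(-3) = -21/8.
Against b2 this mix gives (3/8)·(-4) + (5/8)·(-1) = -17/8.
Player II will play b1, holding Player I to -21/8. Shifting weight toward the row that does better against b1 would raise this floor (the equalizing mix achieves -5/2 against both b1 and b2), so the proposed strategy is not optimal.

No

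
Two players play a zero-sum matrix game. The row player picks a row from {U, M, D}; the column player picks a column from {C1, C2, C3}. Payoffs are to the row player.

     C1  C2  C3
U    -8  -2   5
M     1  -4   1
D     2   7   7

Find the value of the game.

Row minima: U → -8, M → -4, D → 2; maximin = 2.
Column maxima: C1 → 2, C2 → 7, C3 → 7; minimax = 2.
Since maximin = minimax = 2, there is a saddle point and the value is 2.

2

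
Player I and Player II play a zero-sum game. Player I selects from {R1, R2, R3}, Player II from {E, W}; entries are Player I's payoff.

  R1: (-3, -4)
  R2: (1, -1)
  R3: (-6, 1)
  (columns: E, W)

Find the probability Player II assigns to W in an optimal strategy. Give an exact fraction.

Row minima: R1 → -4, R2 → -1, R3 → -6; maximin = -1.
Column maxima: E → 1, W → 1; minimax = 1.
-1 ≠ 1, so there is no saddle point; optimal play is mixed.
R1 is strictly dominated by R2, so Player I never plays it.
On the remaining 2×2 (R2, R3 vs E, W):
Let Player I play R2 with probability p. Expected payoff against E: 1p + (-6)(1−p) = 7p − 6; against W: (-1)p + 1(1−p) = −2p + 1.
Setting these equal: 7p − 6 = −2p + 1 ⇒ 9p = 7 ⇒ p = 7/9, and the value is (7)·(7/9) − 6 = -5/9.
For Player II: with q = P(E), equating R2's and R3's payoffs gives 2q − 1 = −7q + 1 ⇒ q = 2/9.

7/9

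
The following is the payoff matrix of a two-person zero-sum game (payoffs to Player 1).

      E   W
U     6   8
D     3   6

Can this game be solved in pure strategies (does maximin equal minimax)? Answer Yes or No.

Yes

Row minima: U → 6, D → 3; maximin = 6.
Column maxima: E → 6, W → 8; minimax = 6.
maximin = minimax = 6, so a saddle point exists.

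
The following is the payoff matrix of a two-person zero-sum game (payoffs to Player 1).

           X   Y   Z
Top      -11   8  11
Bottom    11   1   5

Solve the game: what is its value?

Row minima: Top → -11, Bottom → 1; maximin = 1.
Column maxima: X → 11, Y → 8, Z → 11; minimax = 8.
1 ≠ 8, so there is no saddle point; optimal play is mixed.
Z is strictly dominated by Y (it gives Player 1 strictly more in every row), so Player 2 never plays it.
On the remaining 2×2 (Top, Bottom vs X, Y):
Let Player 1 play Top with probability p. Expected payoff against X: (-11)p + 11(1−p) = −22p + 11; against Y: 8p + 1(1−p) = 7p + 1.
Setting these equal: −22p + 11 = 7p + 1 ⇒ −29p = -10 ⇒ p = 10/29, and the value is (-22)·(10/29) + 11 = 99/29.
For Player 2: with q = P(X), equating Top's and Bottom's payoffs gives −19q + 8 = 10q + 1 ⇒ q = 7/29.

99/29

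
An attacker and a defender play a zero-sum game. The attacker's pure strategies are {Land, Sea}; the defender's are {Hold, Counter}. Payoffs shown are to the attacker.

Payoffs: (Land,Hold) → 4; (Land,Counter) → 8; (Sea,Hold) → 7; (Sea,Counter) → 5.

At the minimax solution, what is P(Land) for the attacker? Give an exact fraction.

Row minima: Land → 4, Sea → 5; maximin = 5.
Column maxima: Hold → 7, Counter → 8; minimax = 7.
5 ≠ 7, so there is no saddle point; optimal play is mixed.
Let the attacker play Land with probability p. Expected payoff against Hold: 4p + 7(1−p) = −3p + 7; against Counter: 8p + 5(1−p) = 3p + 5.
Setting these equal: −3p + 7 = 3p + 5 ⇒ −6p = -2 ⇒ p = 1/3, and the value is (-3)·(1/3) + 7 = 6.
For the defender: with q = P(Hold), equating Land's and Sea's payoffs gives −4q + 8 = 2q + 5 ⇒ q = 1/2.

1/3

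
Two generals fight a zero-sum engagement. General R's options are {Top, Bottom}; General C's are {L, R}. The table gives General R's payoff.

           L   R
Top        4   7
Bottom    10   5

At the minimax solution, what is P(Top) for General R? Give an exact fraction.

5/8

Row minima: Top → 4, Bottom → 5; maximin = 5.
Column maxima: L → 10, R → 7; minimax = 7.
5 ≠ 7, so there is no saddle point; optimal play is mixed.
Let General R play Top with probability p. Expected payoff against L: 4p + 10(1−p) = −6p + 10; against R: 7p + 5(1−p) = 2p + 5.
Setting these equal: −6p + 10 = 2p + 5 ⇒ −8p = -5 ⇒ p = 5/8, and the value is (-6)·(5/8) + 10 = 25/4.
For General C: with q = P(L), equating Top's and Bottom's payoffs gives −3q + 7 = 5q + 5 ⇒ q = 1/4.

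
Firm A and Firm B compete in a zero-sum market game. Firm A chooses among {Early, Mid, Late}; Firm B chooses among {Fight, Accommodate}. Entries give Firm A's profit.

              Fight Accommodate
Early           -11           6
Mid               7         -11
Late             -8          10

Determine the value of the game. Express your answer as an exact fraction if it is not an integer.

Row minima: Early → -11, Mid → -11, Late → -8; maximin = -8.
Column maxima: Fight → 7, Accommodate → 10; minimax = 7.
-8 ≠ 7, so there is no saddle point; optimal play is mixed.
Early is strictly dominated by Late, so Firm A never plays it.
On the remaining 2×2 (Mid, Late vs Fight, Accommodate):
Let Firm A play Mid with probability p. Expected payoff against Fight: 7p + (-8)(1−p) = 15p − 8; against Accommodate: (-11)p + 10(1−p) = −21p + 10.
Setting these equal: 15p − 8 = −21p + 10 ⇒ 36p = 18 ⇒ p = 1/2, and the value is (15)·(1/2) − 8 = -1/2.
For Firm B: with q = P(Fight), equating Mid's and Late's payoffs gives 18q − 11 = −18q + 10 ⇒ q = 7/12.

-1/2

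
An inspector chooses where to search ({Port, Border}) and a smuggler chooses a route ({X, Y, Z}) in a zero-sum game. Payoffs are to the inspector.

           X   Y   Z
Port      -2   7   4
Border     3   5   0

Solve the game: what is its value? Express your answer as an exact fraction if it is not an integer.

Row minima: Port → -2, Border → 0; maximin = 0.
Column maxima: X → 3, Y → 7, Z → 4; minimax = 3.
0 ≠ 3, so there is no saddle point; optimal play is mixed.
Y is strictly dominated by X (it gives the inspector strictly more in every row), so the smuggler never plays it.
On the remaining 2×2 (Port, Border vs X, Z):
Let the inspector play Port with probability p. Expected payoff against X: (-2)p + 3(1−p) = −5p + 3; against Z: 4p + 0(1−p) = 4p.
Setting these equal: −5p + 3 = 4p ⇒ −9p = -3 ⇒ p = 1/3, and the value is (-5)·(1/3) + 3 = 4/3.
For the smuggler: with q = P(X), equating Port's and Border's payoffs gives −6q + 4 = 3q ⇒ q = 4/9.

4/3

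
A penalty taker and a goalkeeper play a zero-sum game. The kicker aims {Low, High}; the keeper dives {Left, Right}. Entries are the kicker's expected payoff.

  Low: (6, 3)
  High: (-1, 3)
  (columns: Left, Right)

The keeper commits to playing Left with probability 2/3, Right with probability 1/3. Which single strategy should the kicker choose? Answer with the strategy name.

Expected payoff of Low: (2/3)·6 + (1/3)·3 = 5.
Expected payoff of High: (2/3)·(-1) + (1/3)·3 = 1/3.
The largest is 5, so the kicker's best response is Low.

Low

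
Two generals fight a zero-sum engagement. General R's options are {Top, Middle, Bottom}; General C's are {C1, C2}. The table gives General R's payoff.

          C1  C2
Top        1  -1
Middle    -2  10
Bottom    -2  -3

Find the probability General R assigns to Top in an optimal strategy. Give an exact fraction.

Row minima: Top → -1, Middle → -2, Bottom → -3; maximin = -1.
Column maxima: C1 → 1, C2 → 10; minimax = 1.
-1 ≠ 1, so there is no saddle point; optimal play is mixed.
Bottom is strictly dominated by Top, so General R never plays it.
On the remaining 2×2 (Top, Middle vs C1, C2):
Let General R play Top with probability p. Expected payoff against C1: 1p + (-2)(1−p) = 3p − 2; against C2: (-1)p + 10(1−p) = −11p + 10.
Setting these equal: 3p − 2 = −11p + 10 ⇒ 14p = 12 ⇒ p = 6/7, and the value is (3)·(6/7) − 2 = 4/7.
For General C: with q = P(C1), equating Top's and Middle's payoffs gives 2q − 1 = −12q + 10 ⇒ q = 11/14.

6/7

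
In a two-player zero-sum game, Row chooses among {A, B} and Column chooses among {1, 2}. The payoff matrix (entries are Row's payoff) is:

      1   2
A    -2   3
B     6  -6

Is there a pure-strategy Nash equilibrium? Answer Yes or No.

No

Row minima: A → -2, B → -6; maximin = -2.
Column maxima: 1 → 6, 2 → 3; minimax = 3.
-2 ≠ 3, so no pure-strategy equilibrium exists.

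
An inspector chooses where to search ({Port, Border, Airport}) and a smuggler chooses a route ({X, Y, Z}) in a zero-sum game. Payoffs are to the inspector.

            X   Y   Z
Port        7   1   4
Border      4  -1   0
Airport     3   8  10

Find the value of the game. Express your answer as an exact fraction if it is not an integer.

Row minima: Port → 1, Border → -1, Airport → 3; maximin = 3.
Column maxima: X → 7, Y → 8, Z → 10; minimax = 7.
3 ≠ 7, so there is no saddle point; optimal play is mixed.
Border is strictly dominated by Port, so the inspector never plays it.
Z is strictly dominated by Y (it gives the inspector strictly more in every row), so the smuggler never plays it.
On the remaining 2×2 (Port, Airport vs X, Y):
Let the inspector play Port with probability p. Expected payoff against X: 7p + 3(1−p) = 4p + 3; against Y: 1p + 8(1−p) = −7p + 8.
Setting these equal: 4p + 3 = −7p + 8 ⇒ 11p = 5 ⇒ p = 5/11, and the value is (4)·(5/11) + 3 = 53/11.
For the smuggler: with q = P(X), equating Port's and Airport's payoffs gives 6q + 1 = −5q + 8 ⇒ q = 7/11.

53/11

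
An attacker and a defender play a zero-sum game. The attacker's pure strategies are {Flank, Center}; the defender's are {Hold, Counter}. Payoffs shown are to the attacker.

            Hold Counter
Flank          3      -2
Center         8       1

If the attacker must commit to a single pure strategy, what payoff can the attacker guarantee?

Row minima: Flank → -2, Center → 1.
The best of these is 1.

1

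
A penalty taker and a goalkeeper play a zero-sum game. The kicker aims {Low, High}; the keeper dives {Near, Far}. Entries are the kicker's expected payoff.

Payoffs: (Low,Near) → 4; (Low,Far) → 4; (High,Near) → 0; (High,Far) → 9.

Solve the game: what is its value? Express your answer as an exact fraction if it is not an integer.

4

Row minima: Low → 4, High → 0; maximin = 4.
Column maxima: Near → 4, Far → 9; minimax = 4.
Since maximin = minimax = 4, there is a saddle point and the value is 4.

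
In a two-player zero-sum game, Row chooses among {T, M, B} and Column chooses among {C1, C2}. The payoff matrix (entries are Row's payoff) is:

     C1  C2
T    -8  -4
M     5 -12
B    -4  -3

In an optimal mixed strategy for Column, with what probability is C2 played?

1/2

Row minima: T → -8, M → -12, B → -4; maximin = -4.
Column maxima: C1 → 5, C2 → -3; minimax = -3.
-4 ≠ -3, so there is no saddle point; optimal play is mixed.
T is strictly dominated by B, so Row never plays it.
On the remaining 2×2 (M, B vs C1, C2):
Let Row play M with probability p. Expected payoff against C1: 5p + (-4)(1−p) = 9p − 4; against C2: (-12)p + (-3)(1−p) = −9p − 3.
Setting these equal: 9p − 4 = −9p − 3 ⇒ 18p = 1 ⇒ p = 1/18, and the value is (9)·(1/18) − 4 = -7/2.
For Column: with q = P(C1), equating M's and B's payoffs gives 17q − 12 = −q − 3 ⇒ q = 1/2.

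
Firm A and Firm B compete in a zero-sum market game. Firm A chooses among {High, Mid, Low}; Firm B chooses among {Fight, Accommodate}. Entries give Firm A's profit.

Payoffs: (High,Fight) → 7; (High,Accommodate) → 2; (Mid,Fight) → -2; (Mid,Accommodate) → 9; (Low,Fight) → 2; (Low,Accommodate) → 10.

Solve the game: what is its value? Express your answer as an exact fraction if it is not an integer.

Row minima: High → 2, Mid → -2, Low → 2; maximin = 2.
Column maxima: Fight → 7, Accommodate → 10; minimax = 7.
2 ≠ 7, so there is no saddle point; optimal play is mixed.
Mid is strictly dominated by Low, so Firm A never plays it.
On the remaining 2×2 (High, Low vs Fight, Accommodate):
Let Firm A play High with probability p. Expected payoff against Fight: 7p + 2(1−p) = 5p + 2; against Accommodate: 2p + 10(1−p) = −8p + 10.
Setting these equal: 5p + 2 = −8p + 10 ⇒ 13p = 8 ⇒ p = 8/13, and the value is (5)·(8/13) + 2 = 66/13.
For Firm B: with q = P(Fight), equating High's and Low's payoffs gives 5q + 2 = −8q + 10 ⇒ q = 8/13.

66/13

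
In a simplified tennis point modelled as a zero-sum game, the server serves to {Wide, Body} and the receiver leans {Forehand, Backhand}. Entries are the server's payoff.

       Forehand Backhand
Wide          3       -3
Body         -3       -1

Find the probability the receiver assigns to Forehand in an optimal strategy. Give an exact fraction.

Row minima: Wide → -3, Body → -3; maximin = -3.
Column maxima: Forehand → 3, Backhand → -1; minimax = -1.
-3 ≠ -1, so there is no saddle point; optimal play is mixed.
Let the server play Wide with probability p. Expected payoff against Forehand: 3p + (-3)(1−p) = 6p − 3; against Backhand: (-3)p + (-1)(1−p) = −2p − 1.
Setting these equal: 6p − 3 = −2p − 1 ⇒ 8p = 2 ⇒ p = 1/4, and the value is (6)·(1/4) − 3 = -3/2.
For the receiver: with q = P(Forehand), equating Wide's and Body's payoffs gives 6q − 3 = −2q − 1 ⇒ q = 1/4.

1/4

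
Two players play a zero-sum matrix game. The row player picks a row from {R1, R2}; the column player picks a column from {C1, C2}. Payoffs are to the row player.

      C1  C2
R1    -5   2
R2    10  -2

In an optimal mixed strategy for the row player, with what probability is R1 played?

12/19

Row minima: R1 → -5, R2 → -2; maximin = -2.
Column maxima: C1 → 10, C2 → 2; minimax = 2.
-2 ≠ 2, so there is no saddle point; optimal play is mixed.
Let the row player play R1 with probability p. Expected payoff against C1: (-5)p + 10(1−p) = −15p + 10; against C2: 2p + (-2)(1−p) = 4p − 2.
Setting these equal: −15p + 10 = 4p − 2 ⇒ −19p = -12 ⇒ p = 12/19, and the value is (-15)·(12/19) + 10 = 10/19.
For the column player: with q = P(C1), equating R1's and R2's payoffs gives −7q + 2 = 12q − 2 ⇒ q = 4/19.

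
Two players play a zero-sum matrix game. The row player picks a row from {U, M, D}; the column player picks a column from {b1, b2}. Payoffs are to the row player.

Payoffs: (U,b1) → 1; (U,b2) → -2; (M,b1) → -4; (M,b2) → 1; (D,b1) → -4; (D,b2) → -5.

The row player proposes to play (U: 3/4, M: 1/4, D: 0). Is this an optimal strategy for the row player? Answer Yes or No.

No

Against b1 this mix gives (3/4)·1 + (1/4)·(-4) = -1/4.
Against b2 this mix gives (3/4)·(-2) + (1/4)·1 = -5/4.
The column player will play b2, holding the row player to -5/4. Shifting weight toward the row that does better against b2 would raise this floor (the equalizing mix achieves -7/8 against both b2 and b1), so the proposed strategy is not optimal.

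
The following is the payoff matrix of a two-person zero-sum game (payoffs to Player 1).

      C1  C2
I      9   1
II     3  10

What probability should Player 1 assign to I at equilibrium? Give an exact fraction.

Row minima: I → 1, II → 3; maximin = 3.
Column maxima: C1 → 9, C2 → 10; minimax = 9.
3 ≠ 9, so there is no saddle point; optimal play is mixed.
Let Player 1 play I with probability p. Expected payoff against C1: 9p + 3(1−p) = 6p + 3; against C2: 1p + 10(1−p) = −9p + 10.
Setting these equal: 6p + 3 = −9p + 10 ⇒ 15p = 7 ⇒ p = 7/15, and the value is (6)·(7/15) + 3 = 29/5.
For Player 2: with q = P(C1), equating I's and II's payoffs gives 8q + 1 = −7q + 10 ⇒ q = 3/5.

7/15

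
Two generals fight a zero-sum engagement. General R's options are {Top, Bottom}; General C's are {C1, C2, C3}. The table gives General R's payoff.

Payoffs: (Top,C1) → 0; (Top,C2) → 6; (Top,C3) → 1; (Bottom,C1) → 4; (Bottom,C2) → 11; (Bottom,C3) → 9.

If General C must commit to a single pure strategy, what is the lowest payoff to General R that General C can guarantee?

4

Column maxima: C1 → 4, C2 → 11, C3 → 9.
The smallest of these is 4.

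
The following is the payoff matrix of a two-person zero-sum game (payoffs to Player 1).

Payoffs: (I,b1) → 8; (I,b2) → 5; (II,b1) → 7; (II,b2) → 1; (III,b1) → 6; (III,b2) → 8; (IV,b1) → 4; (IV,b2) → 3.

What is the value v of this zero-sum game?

Row minima: I → 5, II → 1, III → 6, IV → 3; maximin = 6.
Column maxima: b1 → 8, b2 → 8; minimax = 8.
6 ≠ 8, so there is no saddle point; optimal play is mixed.
II is strictly dominated by I, so Player 1 never plays it.
IV is strictly dominated by I, so Player 1 never plays it.
On the remaining 2×2 (I, III vs b1, b2):
Let Player 1 play I with probability p. Expected payoff against b1: 8p + 6(1−p) = 2p + 6; against b2: 5p + 8(1−p) = −3p + 8.
Setting these equal: 2p + 6 = −3p + 8 ⇒ 5p = 2 ⇒ p = 2/5, and the value is (2)·(2/5) + 6 = 34/5.
For Player 2: with q = P(b1), equating I's and III's payoffs gives 3q + 5 = −2q + 8 ⇒ q = 3/5.

34/5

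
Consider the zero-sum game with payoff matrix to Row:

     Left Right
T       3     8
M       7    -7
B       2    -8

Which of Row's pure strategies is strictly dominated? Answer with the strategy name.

T gives a strictly higher payoff than B against every column: 3 > 2, 8 > -8.
So B is strictly dominated and Row never plays it.

B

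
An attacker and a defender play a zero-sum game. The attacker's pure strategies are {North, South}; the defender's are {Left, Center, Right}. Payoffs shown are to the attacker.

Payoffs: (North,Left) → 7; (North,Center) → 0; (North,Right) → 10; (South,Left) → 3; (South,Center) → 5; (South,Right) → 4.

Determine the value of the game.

Row minima: North → 0, South → 3; maximin = 3.
Column maxima: Left → 7, Center → 5, Right → 10; minimax = 5.
3 ≠ 5, so there is no saddle point; optimal play is mixed.
Right is strictly dominated by Left (it gives the attacker strictly more in every row), so the defender never plays it.
On the remaining 2×2 (North, South vs Left, Center):
Let the attacker play North with probability p. Expected payoff against Left: 7p + 3(1−p) = 4p + 3; against Center: 0p + 5(1−p) = −5p + 5.
Setting these equal: 4p + 3 = −5p + 5 ⇒ 9p = 2 ⇒ p = 2/9, and the value is (4)·(2/9) + 3 = 35/9.
For the defender: with q = P(Left), equating North's and South's payoffs gives 7q = −2q + 5 ⇒ q = 5/9.

35/9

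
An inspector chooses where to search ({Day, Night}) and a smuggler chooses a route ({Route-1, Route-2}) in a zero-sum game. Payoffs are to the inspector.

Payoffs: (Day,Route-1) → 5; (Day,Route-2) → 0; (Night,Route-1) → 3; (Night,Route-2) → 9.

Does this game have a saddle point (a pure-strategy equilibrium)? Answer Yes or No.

Row minima: Day → 0, Night → 3; maximin = 3.
Column maxima: Route-1 → 5, Route-2 → 9; minimax = 5.
3 ≠ 5, so no pure-strategy equilibrium exists.

No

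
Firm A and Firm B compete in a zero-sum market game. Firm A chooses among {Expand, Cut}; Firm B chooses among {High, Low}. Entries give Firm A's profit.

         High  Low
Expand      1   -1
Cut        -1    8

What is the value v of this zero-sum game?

7/11

Row minima: Expand → -1, Cut → -1; maximin = -1.
Column maxima: High → 1, Low → 8; minimax = 1.
-1 ≠ 1, so there is no saddle point; optimal play is mixed.
Let Firm A play Expand with probability p. Expected payoff against High: 1p + (-1)(1−p) = 2p − 1; against Low: (-1)p + 8(1−p) = −9p + 8.
Setting these equal: 2p − 1 = −9p + 8 ⇒ 11p = 9 ⇒ p = 9/11, and the value is (2)·(9/11) − 1 = 7/11.
For Firm B: with q = P(High), equating Expand's and Cut's payoffs gives 2q − 1 = −9q + 8 ⇒ q = 9/11.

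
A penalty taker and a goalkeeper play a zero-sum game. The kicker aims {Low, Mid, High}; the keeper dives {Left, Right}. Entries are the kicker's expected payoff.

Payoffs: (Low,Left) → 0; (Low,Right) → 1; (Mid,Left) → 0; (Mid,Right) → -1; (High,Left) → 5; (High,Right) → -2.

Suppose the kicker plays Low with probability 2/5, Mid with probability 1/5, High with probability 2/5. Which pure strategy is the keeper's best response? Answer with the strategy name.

If the keeper plays Left, the kicker's expected payoff is (2/5)·0 + (1/5)·0 + (2/5)·5 = 2.
If the keeper plays Right, the kicker's expected payoff is (2/5)·1 + (1/5)·(-1) + (2/5)·(-2) = -3/5.
The keeper minimizes the kicker's payoff; the smallest is -3/5, so the best response is Right.

Right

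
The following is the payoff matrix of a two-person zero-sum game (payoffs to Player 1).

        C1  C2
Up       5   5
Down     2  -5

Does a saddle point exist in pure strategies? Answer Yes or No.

Yes

Row minima: Up → 5, Down → -5; maximin = 5.
Column maxima: C1 → 5, C2 → 5; minimax = 5.
maximin = minimax = 5, so a saddle point exists.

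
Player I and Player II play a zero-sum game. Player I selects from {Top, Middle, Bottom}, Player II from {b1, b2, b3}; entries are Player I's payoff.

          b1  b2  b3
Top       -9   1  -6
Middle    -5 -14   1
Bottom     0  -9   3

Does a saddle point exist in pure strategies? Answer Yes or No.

Row minima: Top → -9, Middle → -14, Bottom → -9; maximin = -9.
Column maxima: b1 → 0, b2 → 1, b3 → 3; minimax = 0.
-9 ≠ 0, so no pure-strategy equilibrium exists.

No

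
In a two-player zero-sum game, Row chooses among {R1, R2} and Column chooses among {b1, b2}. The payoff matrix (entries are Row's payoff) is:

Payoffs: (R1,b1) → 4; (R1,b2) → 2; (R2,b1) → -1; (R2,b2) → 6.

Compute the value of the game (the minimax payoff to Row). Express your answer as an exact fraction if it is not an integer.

26/9

Row minima: R1 → 2, R2 → -1; maximin = 2.
Column maxima: b1 → 4, b2 → 6; minimax = 4.
2 ≠ 4, so there is no saddle point; optimal play is mixed.
Let Row play R1 with probability p. Expected payoff against b1: 4p + (-1)(1−p) = 5p − 1; against b2: 2p + 6(1−p) = −4p + 6.
Setting these equal: 5p − 1 = −4p + 6 ⇒ 9p = 7 ⇒ p = 7/9, and the value is (5)·(7/9) − 1 = 26/9.
For Column: with q = P(b1), equating R1's and R2's payoffs gives 2q + 2 = −7q + 6 ⇒ q = 4/9.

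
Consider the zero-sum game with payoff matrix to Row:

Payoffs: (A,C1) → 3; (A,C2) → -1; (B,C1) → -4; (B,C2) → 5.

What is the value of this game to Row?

Row minima: A → -1, B → -4; maximin = -1.
Column maxima: C1 → 3, C2 → 5; minimax = 3.
-1 ≠ 3, so there is no saddle point; optimal play is mixed.
Let Row play A with probability p. Expected payoff against C1: 3p + (-4)(1−p) = 7p − 4; against C2: (-1)p + 5(1−p) = −6p + 5.
Setting these equal: 7p − 4 = −6p + 5 ⇒ 13p = 9 ⇒ p = 9/13, and the value is (7)·(9/13) − 4 = 11/13.
For Column: with q = P(C1), equating A's and B's payoffs gives 4q − 1 = −9q + 5 ⇒ q = 6/13.

11/13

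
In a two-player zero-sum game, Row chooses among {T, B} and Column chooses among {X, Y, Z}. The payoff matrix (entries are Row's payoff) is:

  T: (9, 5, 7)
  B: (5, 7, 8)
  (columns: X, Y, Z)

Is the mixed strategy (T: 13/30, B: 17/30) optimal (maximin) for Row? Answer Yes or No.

Against X this mix gives (13/30)·9 + (17/30)·5 = 101/15.
Against Y this mix gives (13/30)·5 + (17/30)·7 = 92/15.
Against Z this mix gives (13/30)·7 + (17/30)·8 = 227/30.
Column will play Y, holding Row to 92/15. Shifting weight toward the row that does better against Y would raise this floor (the equalizing mix achieves 19/3 against both Y and X), so the proposed strategy is not optimal.

No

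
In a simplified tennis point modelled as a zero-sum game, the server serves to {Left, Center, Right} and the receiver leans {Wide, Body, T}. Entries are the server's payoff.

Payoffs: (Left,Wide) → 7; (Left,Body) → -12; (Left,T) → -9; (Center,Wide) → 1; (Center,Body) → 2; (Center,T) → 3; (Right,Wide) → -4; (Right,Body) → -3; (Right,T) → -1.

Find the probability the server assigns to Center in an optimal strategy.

Row minima: Left → -12, Center → 1, Right → -4; maximin = 1.
Column maxima: Wide → 7, Body → 2, T → 3; minimax = 2.
1 ≠ 2, so there is no saddle point; optimal play is mixed.
Right is strictly dominated by Center, so the server never plays it.
T is strictly dominated by Body (it gives the server strictly more in every row), so the receiver never plays it.
On the remaining 2×2 (Left, Center vs Wide, Body):
Let the server play Left with probability p. Expected payoff against Wide: 7p + 1(1−p) = 6p + 1; against Body: (-12)p + 2(1−p) = −14p + 2.
Setting these equal: 6p + 1 = −14p + 2 ⇒ 20p = 1 ⇒ p = 1/20, and the value is (6)·(1/20) + 1 = 13/10.
For the receiver: with q = P(Wide), equating Left's and Center's payoffs gives 19q − 12 = −q + 2 ⇒ q = 7/10.

19/20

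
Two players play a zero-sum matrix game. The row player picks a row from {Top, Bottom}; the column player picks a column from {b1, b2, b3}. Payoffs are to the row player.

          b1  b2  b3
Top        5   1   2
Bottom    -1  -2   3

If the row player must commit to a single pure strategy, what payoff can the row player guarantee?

Row minima: Top → 1, Bottom → -2.
The best of these is 1.

1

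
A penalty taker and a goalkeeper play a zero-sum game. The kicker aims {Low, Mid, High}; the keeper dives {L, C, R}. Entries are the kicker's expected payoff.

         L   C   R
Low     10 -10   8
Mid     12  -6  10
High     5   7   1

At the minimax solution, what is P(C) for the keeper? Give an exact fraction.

9/22

Row minima: Low → -10, Mid → -6, High → 1; maximin = 1.
Column maxima: L → 12, C → 7, R → 10; minimax = 7.
1 ≠ 7, so there is no saddle point; optimal play is mixed.
Low is strictly dominated by Mid, so the kicker never plays it.
L is strictly dominated by R (it gives the kicker strictly more in every row), so the keeper never plays it.
On the remaining 2×2 (Mid, High vs C, R):
Let the kicker play Mid with probability p. Expected payoff against C: (-6)p + 7(1−p) = −13p + 7; against R: 10p + 1(1−p) = 9p + 1.
Setting these equal: −13p + 7 = 9p + 1 ⇒ −22p = -6 ⇒ p = 3/11, and the value is (-13)·(3/11) + 7 = 38/11.
For the keeper: with q = P(C), equating Mid's and High's payoffs gives −16q + 10 = 6q + 1 ⇒ q = 9/22.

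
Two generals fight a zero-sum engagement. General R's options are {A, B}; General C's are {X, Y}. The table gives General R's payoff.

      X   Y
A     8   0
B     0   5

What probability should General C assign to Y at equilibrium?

8/13

Row minima: A → 0, B → 0; maximin = 0.
Column maxima: X → 8, Y → 5; minimax = 5.
0 ≠ 5, so there is no saddle point; optimal play is mixed.
Let General R play A with probability p. Expected payoff against X: 8p + 0(1−p) = 8p; against Y: 0p + 5(1−p) = −5p + 5.
Setting these equal: 8p = −5p + 5 ⇒ 13p = 5 ⇒ p = 5/13, and the value is (8)·(5/13) = 40/13.
For General C: with q = P(X), equating A's and B's payoffs gives 8q = −5q + 5 ⇒ q = 5/13.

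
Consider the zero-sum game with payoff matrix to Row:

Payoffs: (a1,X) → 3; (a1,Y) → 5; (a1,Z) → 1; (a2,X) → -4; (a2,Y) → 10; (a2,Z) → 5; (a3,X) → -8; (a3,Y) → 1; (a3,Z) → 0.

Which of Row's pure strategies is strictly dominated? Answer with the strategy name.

a1 gives a strictly higher payoff than a3 against every column: 3 > -8, 5 > 1, 1 > 0.
So a3 is strictly dominated and Row never plays it.

a3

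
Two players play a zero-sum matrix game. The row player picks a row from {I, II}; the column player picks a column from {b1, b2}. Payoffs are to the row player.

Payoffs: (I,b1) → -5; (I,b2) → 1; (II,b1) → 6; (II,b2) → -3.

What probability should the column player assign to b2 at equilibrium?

Row minima: I → -5, II → -3; maximin = -3.
Column maxima: b1 → 6, b2 → 1; minimax = 1.
-3 ≠ 1, so there is no saddle point; optimal play is mixed.
Let the row player play I with probability p. Expected payoff against b1: (-5)p + 6(1−p) = −11p + 6; against b2: 1p + (-3)(1−p) = 4p − 3.
Setting these equal: −11p + 6 = 4p − 3 ⇒ −15p = -9 ⇒ p = 3/5, and the value is (-11)·(3/5) + 6 = -3/5.
For the column player: with q = P(b1), equating I's and II's payoffs gives −6q + 1 = 9q − 3 ⇒ q = 4/15.

11/15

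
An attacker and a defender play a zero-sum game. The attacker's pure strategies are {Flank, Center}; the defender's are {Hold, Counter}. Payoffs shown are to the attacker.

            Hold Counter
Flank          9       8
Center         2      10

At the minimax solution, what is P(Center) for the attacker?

1/9

Row minima: Flank → 8, Center → 2; maximin = 8.
Column maxima: Hold → 9, Counter → 10; minimax = 9.
8 ≠ 9, so there is no saddle point; optimal play is mixed.
Let the attacker play Flank with probability p. Expected payoff against Hold: 9p + 2(1−p) = 7p + 2; against Counter: 8p + 10(1−p) = −2p + 10.
Setting these equal: 7p + 2 = −2p + 10 ⇒ 9p = 8 ⇒ p = 8/9, and the value is (7)·(8/9) + 2 = 74/9.
For the defender: with q = P(Hold), equating Flank's and Center's payoffs gives q + 8 = −8q + 10 ⇒ q = 2/9.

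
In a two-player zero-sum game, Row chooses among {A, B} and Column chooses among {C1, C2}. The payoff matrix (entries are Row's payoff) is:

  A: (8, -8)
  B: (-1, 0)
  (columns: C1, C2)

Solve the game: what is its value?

Row minima: A → -8, B → -1; maximin = -1.
Column maxima: C1 → 8, C2 → 0; minimax = 0.
-1 ≠ 0, so there is no saddle point; optimal play is mixed.
Let Row play A with probability p. Expected payoff against C1: 8p + (-1)(1−p) = 9p − 1; against C2: (-8)p + 0(1−p) = −8p.
Setting these equal: 9p − 1 = −8p ⇒ 17p = 1 ⇒ p = 1/17, and the value is (9)·(1/17) − 1 = -8/17.
For Column: with q = P(C1), equating A's and B's payoffs gives 16q − 8 = −q ⇒ q = 8/17.

-8/17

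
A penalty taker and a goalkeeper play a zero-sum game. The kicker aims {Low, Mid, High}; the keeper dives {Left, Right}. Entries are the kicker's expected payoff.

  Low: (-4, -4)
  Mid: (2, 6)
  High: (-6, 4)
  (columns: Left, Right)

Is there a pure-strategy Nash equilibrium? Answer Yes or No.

Row minima: Low → -4, Mid → 2, High → -6; maximin = 2.
Column maxima: Left → 2, Right → 6; minimax = 2.
maximin = minimax = 2, so a saddle point exists.

Yes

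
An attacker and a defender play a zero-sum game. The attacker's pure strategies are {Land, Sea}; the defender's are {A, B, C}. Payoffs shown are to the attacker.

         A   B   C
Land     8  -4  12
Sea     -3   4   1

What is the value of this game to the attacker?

Row minima: Land → -4, Sea → -3; maximin = -3.
Column maxima: A → 8, B → 4, C → 12; minimax = 4.
-3 ≠ 4, so there is no saddle point; optimal play is mixed.
C is strictly dominated by A (it gives the attacker strictly more in every row), so the defender never plays it.
On the remaining 2×2 (Land, Sea vs A, B):
Let the attacker play Land with probability p. Expected payoff against A: 8p + (-3)(1−p) = 11p − 3; against B: (-4)p + 4(1−p) = −8p + 4.
Setting these equal: 11p − 3 = −8p + 4 ⇒ 19p = 7 ⇒ p = 7/19, and the value is (11)·(7/19) − 3 = 20/19.
For the defender: with q = P(A), equating Land's and Sea's payoffs gives 12q − 4 = −7q + 4 ⇒ q = 8/19.

20/19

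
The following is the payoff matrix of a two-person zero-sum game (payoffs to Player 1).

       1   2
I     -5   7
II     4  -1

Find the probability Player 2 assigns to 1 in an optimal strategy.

Row minima: I → -5, II → -1; maximin = -1.
Column maxima: 1 → 4, 2 → 7; minimax = 4.
-1 ≠ 4, so there is no saddle point; optimal play is mixed.
Let Player 1 play I with probability p. Expected payoff against 1: (-5)p + 4(1−p) = −9p + 4; against 2: 7p + (-1)(1−p) = 8p − 1.
Setting these equal: −9p + 4 = 8p − 1 ⇒ −17p = -5 ⇒ p = 5/17, and the value is (-9)·(5/17) + 4 = 23/17.
For Player 2: with q = P(1), equating I's and II's payoffs gives −12q + 7 = 5q − 1 ⇒ q = 8/17.

8/17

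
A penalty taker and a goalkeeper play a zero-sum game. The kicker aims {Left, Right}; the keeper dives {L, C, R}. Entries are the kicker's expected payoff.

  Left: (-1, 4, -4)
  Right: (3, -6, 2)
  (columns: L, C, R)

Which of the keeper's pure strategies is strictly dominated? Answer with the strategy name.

R holds the kicker's payoff strictly below L in every row: -4 < -1, 2 < 3.
So L is strictly dominated for the keeper.

L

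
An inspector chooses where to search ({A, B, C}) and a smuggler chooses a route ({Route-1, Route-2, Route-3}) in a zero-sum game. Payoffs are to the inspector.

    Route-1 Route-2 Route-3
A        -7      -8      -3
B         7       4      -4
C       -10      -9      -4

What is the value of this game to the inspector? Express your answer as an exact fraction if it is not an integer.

Row minima: A → -8, B → -4, C → -10; maximin = -4.
Column maxima: Route-1 → 7, Route-2 → 4, Route-3 → -3; minimax = -3.
-4 ≠ -3, so there is no saddle point; optimal play is mixed.
C is strictly dominated by A, so the inspector never plays it.
With C eliminated, Route-1 is strictly dominated by Route-2 (it gives the inspector strictly more in every remaining row), so the smuggler never plays it.
On the remaining 2×2 (A, B vs Route-2, Route-3):
Let the inspector play A with probability p. Expected payoff against Route-2: (-8)p + 4(1−p) = −12p + 4; against Route-3: (-3)p + (-4)(1−p) = p − 4.
Setting these equal: −12p + 4 = p − 4 ⇒ −13p = -8 ⇒ p = 8/13, and the value is (-12)·(8/13) + 4 = -44/13.
For the smuggler: with q = P(Route-2), equating A's and B's payoffs gives −5q − 3 = 8q − 4 ⇒ q = 1/13.

-44/13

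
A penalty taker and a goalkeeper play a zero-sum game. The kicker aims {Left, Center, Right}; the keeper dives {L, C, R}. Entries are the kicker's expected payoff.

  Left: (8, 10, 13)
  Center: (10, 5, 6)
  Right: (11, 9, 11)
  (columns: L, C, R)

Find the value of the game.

19/2

Row minima: Left → 8, Center → 5, Right → 9; maximin = 9.
Column maxima: L → 11, C → 10, R → 13; minimax = 10.
9 ≠ 10, so there is no saddle point; optimal play is mixed.
Center is strictly dominated by Right, so the kicker never plays it.
R is strictly dominated by C (it gives the kicker strictly more in every row), so the keeper never plays it.
On the remaining 2×2 (Left, Right vs L, C):
Let the kicker play Left with probability p. Expected payoff against L: 8p + 11(1−p) = −3p + 11; against C: 10p + 9(1−p) = p + 9.
Setting these equal: −3p + 11 = p + 9 ⇒ −4p = -2 ⇒ p = 1/2, and the value is (-3)·(1/2) + 11 = 19/2.
For the keeper: with q = P(L), equating Left's and Right's payoffs gives −2q + 10 = 2q + 9 ⇒ q = 1/4.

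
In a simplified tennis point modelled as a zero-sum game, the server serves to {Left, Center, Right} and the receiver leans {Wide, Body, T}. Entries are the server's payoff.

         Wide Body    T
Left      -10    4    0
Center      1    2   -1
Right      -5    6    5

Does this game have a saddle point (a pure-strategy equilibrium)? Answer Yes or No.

No

Row minima: Left → -10, Center → -1, Right → -5; maximin = -1.
Column maxima: Wide → 1, Body → 6, T → 5; minimax = 1.
-1 ≠ 1, so no pure-strategy equilibrium exists.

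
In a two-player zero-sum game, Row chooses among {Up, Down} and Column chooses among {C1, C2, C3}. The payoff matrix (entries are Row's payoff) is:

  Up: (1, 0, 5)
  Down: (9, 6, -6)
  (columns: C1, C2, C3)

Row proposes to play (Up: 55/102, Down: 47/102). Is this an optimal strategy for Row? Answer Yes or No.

No

Against C1 this mix gives (55/102)·1 + (47/102)·9 = 239/51.
Against C2 this mix gives (55/102)·0 + (47/102)·6 = 47/17.
Against C3 this mix gives (55/102)·5 + (47/102)·(-6) = -7/102.
Column will play C3, holding Row to -7/102. Shifting weight toward the row that does better against C3 would raise this floor (the equalizing mix achieves 30/17 against both C3 and C2), so the proposed strategy is not optimal.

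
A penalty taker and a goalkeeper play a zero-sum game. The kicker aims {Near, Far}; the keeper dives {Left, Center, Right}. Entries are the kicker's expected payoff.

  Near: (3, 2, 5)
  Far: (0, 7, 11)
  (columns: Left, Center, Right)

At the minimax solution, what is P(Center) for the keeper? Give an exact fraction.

3/8

Row minima: Near → 2, Far → 0; maximin = 2.
Column maxima: Left → 3, Center → 7, Right → 11; minimax = 3.
2 ≠ 3, so there is no saddle point; optimal play is mixed.
Right is strictly dominated by Left (it gives the kicker strictly more in every row), so the keeper never plays it.
On the remaining 2×2 (Near, Far vs Left, Center):
Let the kicker play Near with probability p. Expected payoff against Left: 3p + 0(1−p) = 3p; against Center: 2p + 7(1−p) = −5p + 7.
Setting these equal: 3p = −5p + 7 ⇒ 8p = 7 ⇒ p = 7/8, and the value is (3)·(7/8) = 21/8.
For the keeper: with q = P(Left), equating Near's and Far's payoffs gives q + 2 = −7q + 7 ⇒ q = 5/8.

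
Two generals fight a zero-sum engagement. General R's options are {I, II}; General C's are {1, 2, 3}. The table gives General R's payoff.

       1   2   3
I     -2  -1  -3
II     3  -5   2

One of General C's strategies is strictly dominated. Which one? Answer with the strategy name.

1

3 holds General R's payoff strictly below 1 in every row: -3 < -2, 2 < 3.
So 1 is strictly dominated for General C.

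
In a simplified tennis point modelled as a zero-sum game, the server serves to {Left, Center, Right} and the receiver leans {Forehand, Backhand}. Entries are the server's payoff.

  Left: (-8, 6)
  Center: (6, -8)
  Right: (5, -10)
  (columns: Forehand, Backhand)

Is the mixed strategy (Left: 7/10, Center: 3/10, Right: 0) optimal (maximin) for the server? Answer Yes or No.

No

Against Forehand this mix gives (7/10)·(-8) + (3/10)·6 = -19/5.
Against Backhand this mix gives (7/10)·6 + (3/10)·(-8) = 9/5.
The receiver will play Forehand, holding the server to -19/5. Shifting weight toward the row that does better against Forehand would raise this floor (the equalizing mix achieves -1 against both Forehand and Backhand), so the proposed strategy is not optimal.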